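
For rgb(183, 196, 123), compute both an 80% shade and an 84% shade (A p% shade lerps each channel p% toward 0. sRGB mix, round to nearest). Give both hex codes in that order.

#252719, #1d1f14

80% shade:
  R: 183 + 0.8×(0−183) = 183 − 146.4 = 36.6 → 37
  G: 196 − 156.8 = 39.2 → 39
  B: 123 + 0.8×(0−123) = 123 − 98.4 = 24.6 → 25
  → #252719
84% shade:
  R: 183 + 0.84×(0−183) = 183 − 153.72 = 29.28 → 29
  G: 196 − 164.64 = 31.36 → 31
  B: 123 − 103.32 = 19.68 → 20
  → #1d1f14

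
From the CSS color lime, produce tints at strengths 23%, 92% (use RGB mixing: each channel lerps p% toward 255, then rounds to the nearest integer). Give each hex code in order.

CSS lime is rgb(0, 255, 0).
23%: (0 + 58.65 = 58.65→59, 255→255, 0 + 58.65 = 58.65→59) → #3BFF3B
92%: (0 + 234.6 = 234.6→235, 255→255, 0 + 234.6 = 234.6→235) → #EBFFEB

#3BFF3B, #EBFFEB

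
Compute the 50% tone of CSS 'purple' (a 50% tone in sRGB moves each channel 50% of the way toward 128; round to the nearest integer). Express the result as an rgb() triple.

rgb(128, 64, 128)

CSS purple is rgb(128, 0, 128).
Lerp each channel 50% toward 128:
  R: 128 + 0 = 128 → 128
  G: 0 + 64 = 64 → 64
  B: 128 + 0.5×(128−128) = 128 + 0 = 128 → 128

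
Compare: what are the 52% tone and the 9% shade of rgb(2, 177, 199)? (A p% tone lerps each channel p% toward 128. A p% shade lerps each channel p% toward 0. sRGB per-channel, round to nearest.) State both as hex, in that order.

#4498a2, #02a1b5

52% tone:
  R: 2 + 65.52 = 67.52 → 68
  G: 177 − 25.48 = 151.52 → 152
  B: 199 + 0.52×(128−199) = 199 − 36.92 = 162.08 → 162
  → #4498a2
9% shade:
  R: 2 − 0.18 = 1.82 → 2
  G: 177 − 15.93 = 161.07 → 161
  B: 199 + 0.09×(0−199) = 199 − 17.91 = 181.09 → 181
  → #02a1b5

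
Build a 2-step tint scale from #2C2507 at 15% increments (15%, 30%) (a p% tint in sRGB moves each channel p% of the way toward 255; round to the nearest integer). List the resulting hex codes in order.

#2C2507 is rgb(44, 37, 7).
15%: (44 + 31.65 = 75.65→76, 37 + 32.7 = 69.7→70, 7 + 37.2 = 44.2→44) → #4C462C
30%: (44 + 63.3 = 107.3→107, 37 + 65.4 = 102.4→102, 7 + 74.4 = 81.4→81) → #6B6651

#4C462C, #6B6651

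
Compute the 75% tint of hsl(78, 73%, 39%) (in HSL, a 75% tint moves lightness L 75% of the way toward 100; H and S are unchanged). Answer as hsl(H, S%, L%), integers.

hsl(78, 73%, 85%)

L moves 75% from 39 toward 100: 39 + 45.75 = 84.75 → 85.
H and S are unchanged.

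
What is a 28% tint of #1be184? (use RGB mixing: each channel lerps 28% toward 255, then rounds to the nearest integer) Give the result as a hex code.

#5be9a6

#1be184 is rgb(27, 225, 132).
A 28% tint moves each channel 28% toward 255:
  R: 27 + 63.84 = 90.84 → 91
  G: 225 + 8.4 = 233.4 → 233
  B: 132 + 34.44 = 166.44 → 166
rgb(91, 233, 166) = #5be9a6.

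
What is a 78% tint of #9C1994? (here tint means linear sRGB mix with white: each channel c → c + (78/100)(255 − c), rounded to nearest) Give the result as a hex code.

#E9CCE7

#9C1994 is rgb(156, 25, 148).
Lerp each channel 78% toward 255:
  R: 156 + 0.78×(255−156) = 156 + 77.22 = 233.22 → 233
  G: 25 + 179.4 = 204.4 → 204
  B: 148 + 0.78×(255−148) = 148 + 83.46 = 231.46 → 231
rgb(233, 204, 231) = #E9CCE7.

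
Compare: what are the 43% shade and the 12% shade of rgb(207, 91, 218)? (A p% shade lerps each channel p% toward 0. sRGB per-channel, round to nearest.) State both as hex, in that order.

43% shade:
  R: 207 + 0.43×(0−207) = 207 − 89.01 = 117.99 → 118
  G: 91 + 0.43×(0−91) = 91 − 39.13 = 51.87 → 52
  B: 218 + 0.43×(0−218) = 218 − 93.74 = 124.26 → 124
  → #76347C
12% shade:
  R: 207 + 0.12×(0−207) = 207 − 24.84 = 182.16 → 182
  G: 91 + 0.12×(0−91) = 91 − 10.92 = 80.08 → 80
  B: 218 + 0.12×(0−218) = 218 − 26.16 = 191.84 → 192
  → #B650C0

#76347C, #B650C0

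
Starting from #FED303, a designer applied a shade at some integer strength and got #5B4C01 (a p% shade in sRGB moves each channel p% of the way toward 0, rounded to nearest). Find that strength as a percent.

64%

#FED303 is rgb(254, 211, 3); #5B4C01 is rgb(91, 76, 1).
On the R channel (widest range): 91 ≈ 254 + (p/100)(0 − 254), so p ≈ 100×(91 − 254)/(0 − 254) = -16300/-254 = 64.17.
p = 64 reproduces all three channels after rounding.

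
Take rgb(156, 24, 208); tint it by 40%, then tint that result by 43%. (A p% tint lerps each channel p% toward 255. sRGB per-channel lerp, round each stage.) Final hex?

A 40% tint moves each channel 40% toward 255:
  R: 156 + 39.6 = 195.6 → 196
  G: 24 + 0.4×(255−24) = 24 + 92.4 = 116.4 → 116
  B: 208 + 0.4×(255−208) = 208 + 18.8 = 226.8 → 227
After the tint: rgb(196, 116, 227) = #c474e3.
Per channel, c → c + 0.43(255 − c):
  R: 196 + 0.43×(255−196) = 196 + 25.37 = 221.37 → 221
  G: 116 + 0.43×(255−116) = 116 + 59.77 = 175.77 → 176
  B: 227 + 0.43×(255−227) = 227 + 12.04 = 239.04 → 239
rgb(221, 176, 239) = #ddb0ef.

#ddb0ef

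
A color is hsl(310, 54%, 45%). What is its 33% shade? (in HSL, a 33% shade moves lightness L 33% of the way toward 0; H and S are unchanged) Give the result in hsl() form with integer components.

hsl(310, 54%, 30%)

L moves 33% from 45 toward 0: 45 − 14.85 = 30.15 → 30.
H and S are unchanged.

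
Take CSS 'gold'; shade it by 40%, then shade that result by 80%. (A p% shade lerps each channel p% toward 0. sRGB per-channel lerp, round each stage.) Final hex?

#1f1a00

CSS gold is rgb(255, 215, 0).
Lerp each channel 40% toward 0:
  R: 255 + 0.4×(0−255) = 255 − 102 = 153 → 153
  G: 215 − 86 = 129 → 129
  B: 0 + 0 = 0 → 0
After the shade: rgb(153, 129, 0) = #998100.
An 80% shade moves each channel 80% toward 0:
  R: 153 − 122.4 = 30.6 → 31
  G: 129 − 103.2 = 25.8 → 26
  B: 0 + 0 = 0 → 0
rgb(31, 26, 0) = #1f1a00.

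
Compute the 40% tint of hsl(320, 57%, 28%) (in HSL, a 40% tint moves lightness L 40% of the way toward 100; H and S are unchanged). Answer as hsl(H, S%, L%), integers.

hsl(320, 57%, 57%)

L moves 40% from 28 toward 100: 28 + 28.8 = 56.8 → 57.
H and S are unchanged.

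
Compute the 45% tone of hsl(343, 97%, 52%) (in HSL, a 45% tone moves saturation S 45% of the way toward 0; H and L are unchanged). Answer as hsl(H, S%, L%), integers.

S moves 45% from 97 toward 0: 97 − 43.65 = 53.35 → 53.
H and L are unchanged.

hsl(343, 53%, 52%)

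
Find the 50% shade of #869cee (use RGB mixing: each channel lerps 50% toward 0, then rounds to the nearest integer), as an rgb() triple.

rgb(67, 78, 119)

#869cee is rgb(134, 156, 238).
A 50% shade moves each channel 50% toward 0:
  R: 134 − 67 = 67 → 67
  G: 156 + 0.5×(0−156) = 156 − 78 = 78 → 78
  B: 238 − 119 = 119 → 119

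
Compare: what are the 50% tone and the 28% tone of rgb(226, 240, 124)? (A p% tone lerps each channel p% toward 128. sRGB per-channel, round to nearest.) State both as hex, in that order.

50% tone:
  R: 226 + 0.5×(128−226) = 226 − 49 = 177 → 177
  G: 240 − 56 = 184 → 184
  B: 124 + 0.5×(128−124) = 124 + 2 = 126 → 126
  → #B1B87E
28% tone:
  R: 226 + 0.28×(128−226) = 226 − 27.44 = 198.56 → 199
  G: 240 − 31.36 = 208.64 → 209
  B: 124 + 0.28×(128−124) = 124 + 1.12 = 125.12 → 125
  → #C7D17D

#B1B87E, #C7D17D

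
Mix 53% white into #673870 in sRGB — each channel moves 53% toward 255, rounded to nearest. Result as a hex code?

#b8a1bc

#673870 is rgb(103, 56, 112).
Per channel, c → c + 0.53(255 − c):
  R: 103 + 80.56 = 183.56 → 184
  G: 56 + 0.53×(255−56) = 56 + 105.47 = 161.47 → 161
  B: 112 + 75.79 = 187.79 → 188
rgb(184, 161, 188) = #b8a1bc.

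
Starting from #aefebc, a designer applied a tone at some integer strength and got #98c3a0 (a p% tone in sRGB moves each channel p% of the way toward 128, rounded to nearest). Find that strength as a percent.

47%

#aefebc is rgb(174, 254, 188); #98c3a0 is rgb(152, 195, 160).
On the G channel (widest range): 195 ≈ 254 + (p/100)(128 − 254), so p ≈ 100×(195 − 254)/(128 − 254) = -5900/-126 = 46.83.
p = 47 reproduces all three channels after rounding.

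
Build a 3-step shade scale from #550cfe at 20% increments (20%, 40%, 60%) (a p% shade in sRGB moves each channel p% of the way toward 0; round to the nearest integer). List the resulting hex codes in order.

#440acb, #330798, #220566

#550cfe is rgb(85, 12, 254).
20%: (85 − 17 = 68→68, 12 − 2.4 = 9.6→10, 254 − 50.8 = 203.2→203) → #440acb
40%: (85 − 34 = 51→51, 12 − 4.8 = 7.2→7, 254 − 101.6 = 152.4→152) → #330798
60%: (85 − 51 = 34→34, 12 − 7.2 = 4.8→5, 254 − 152.4 = 101.6→102) → #220566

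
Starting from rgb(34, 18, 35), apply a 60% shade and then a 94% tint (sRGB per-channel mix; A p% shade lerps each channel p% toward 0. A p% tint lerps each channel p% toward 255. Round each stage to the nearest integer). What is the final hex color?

#f1f0f1

A 60% shade moves each channel 60% toward 0:
  R: 34 + 0.6×(0−34) = 34 − 20.4 = 13.6 → 14
  G: 18 − 10.8 = 7.2 → 7
  B: 35 − 21 = 14 → 14
After the shade: rgb(14, 7, 14) = #0e070e.
Lerp each channel 94% toward 255:
  R: 14 + 0.94×(255−14) = 14 + 226.54 = 240.54 → 241
  G: 7 + 0.94×(255−7) = 7 + 233.12 = 240.12 → 240
  B: 14 + 0.94×(255−14) = 14 + 226.54 = 240.54 → 241
rgb(241, 240, 241) = #f1f0f1.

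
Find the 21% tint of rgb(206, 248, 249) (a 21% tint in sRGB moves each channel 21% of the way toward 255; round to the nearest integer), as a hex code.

Lerp each channel 21% toward 255:
  R: 206 + 0.21×(255−206) = 206 + 10.29 = 216.29 → 216
  G: 248 + 1.47 = 249.47 → 249
  B: 249 + 0.21×(255−249) = 249 + 1.26 = 250.26 → 250
rgb(216, 249, 250) = #d8f9fa.

#d8f9fa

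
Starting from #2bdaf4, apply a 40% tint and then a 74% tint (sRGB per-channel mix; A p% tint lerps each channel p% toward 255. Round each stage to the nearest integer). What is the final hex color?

#def9fd

#2bdaf4 is rgb(43, 218, 244).
A 40% tint moves each channel 40% toward 255:
  R: 43 + 0.4×(255−43) = 43 + 84.8 = 127.8 → 128
  G: 218 + 0.4×(255−218) = 218 + 14.8 = 232.8 → 233
  B: 244 + 4.4 = 248.4 → 248
After the tint: rgb(128, 233, 248) = #80e9f8.
Lerp each channel 74% toward 255:
  R: 128 + 0.74×(255−128) = 128 + 93.98 = 221.98 → 222
  G: 233 + 16.28 = 249.28 → 249
  B: 248 + 0.74×(255−248) = 248 + 5.18 = 253.18 → 253
rgb(222, 249, 253) = #def9fd.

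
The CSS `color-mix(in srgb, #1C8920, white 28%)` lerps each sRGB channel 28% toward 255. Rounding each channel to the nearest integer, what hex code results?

#1C8920 is rgb(28, 137, 32).
Per channel, c → c + 0.28(255 − c):
  R: 28 + 63.56 = 91.56 → 92
  G: 137 + 0.28×(255−137) = 137 + 33.04 = 170.04 → 170
  B: 32 + 0.28×(255−32) = 32 + 62.44 = 94.44 → 94
rgb(92, 170, 94) = #5CAA5E.

#5CAA5E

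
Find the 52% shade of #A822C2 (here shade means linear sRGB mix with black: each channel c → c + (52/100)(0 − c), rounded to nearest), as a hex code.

#51105D

#A822C2 is rgb(168, 34, 194).
Per channel, c → c + 0.52(0 − c):
  R: 168 + 0.52×(0−168) = 168 − 87.36 = 80.64 → 81
  G: 34 + 0.52×(0−34) = 34 − 17.68 = 16.32 → 16
  B: 194 + 0.52×(0−194) = 194 − 100.88 = 93.12 → 93
rgb(81, 16, 93) = #51105D.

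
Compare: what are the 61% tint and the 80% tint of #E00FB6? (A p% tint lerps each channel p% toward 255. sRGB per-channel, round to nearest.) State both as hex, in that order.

#E00FB6 is rgb(224, 15, 182).
61% tint:
  R: 224 + 18.91 = 242.91 → 243
  G: 15 + 0.61×(255−15) = 15 + 146.4 = 161.4 → 161
  B: 182 + 44.53 = 226.53 → 227
  → #F3A1E3
80% tint:
  R: 224 + 24.8 = 248.8 → 249
  G: 15 + 0.8×(255−15) = 15 + 192 = 207 → 207
  B: 182 + 58.4 = 240.4 → 240
  → #F9CFF0

#F3A1E3, #F9CFF0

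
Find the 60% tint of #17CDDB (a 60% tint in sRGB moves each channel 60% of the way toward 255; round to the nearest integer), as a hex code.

#A2EBF1

#17CDDB is rgb(23, 205, 219).
Lerp each channel 60% toward 255:
  R: 23 + 0.6×(255−23) = 23 + 139.2 = 162.2 → 162
  G: 205 + 0.6×(255−205) = 205 + 30 = 235 → 235
  B: 219 + 0.6×(255−219) = 219 + 21.6 = 240.6 → 241
rgb(162, 235, 241) = #A2EBF1.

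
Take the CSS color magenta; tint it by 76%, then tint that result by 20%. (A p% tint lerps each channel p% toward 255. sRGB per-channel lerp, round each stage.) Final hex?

#ffceff

CSS magenta is rgb(255, 0, 255).
Per channel, c → c + 0.76(255 − c):
  R: 255 + 0.76×(255−255) = 255 + 0 = 255 → 255
  G: 0 + 193.8 = 193.8 → 194
  B: 255 + 0.76×(255−255) = 255 + 0 = 255 → 255
After the tint: rgb(255, 194, 255) = #ffc2ff.
A 20% tint moves each channel 20% toward 255:
  R: 255 + 0.2×(255−255) = 255 + 0 = 255 → 255
  G: 194 + 0.2×(255−194) = 194 + 12.2 = 206.2 → 206
  B: 255 + 0 = 255 → 255
rgb(255, 206, 255) = #ffceff.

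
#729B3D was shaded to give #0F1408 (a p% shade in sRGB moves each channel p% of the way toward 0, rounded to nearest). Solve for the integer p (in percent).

#729B3D is rgb(114, 155, 61); #0F1408 is rgb(15, 20, 8).
On the G channel (widest range): 20 ≈ 155 + (p/100)(0 − 155), so p ≈ 100×(20 − 155)/(0 − 155) = -13500/-155 = 87.10.
p = 87 reproduces all three channels after rounding.

87%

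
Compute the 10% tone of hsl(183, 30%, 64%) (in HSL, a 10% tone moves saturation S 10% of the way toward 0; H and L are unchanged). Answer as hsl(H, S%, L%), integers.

hsl(183, 27%, 64%)

S moves 10% from 30 toward 0: 30 − 3 = 27 → 27.
H and L are unchanged.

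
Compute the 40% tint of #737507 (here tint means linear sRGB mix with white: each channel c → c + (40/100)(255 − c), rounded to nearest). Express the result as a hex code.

#ABAC6A

#737507 is rgb(115, 117, 7).
Per channel, c → c + 0.4(255 − c):
  R: 115 + 0.4×(255−115) = 115 + 56 = 171 → 171
  G: 117 + 0.4×(255−117) = 117 + 55.2 = 172.2 → 172
  B: 7 + 0.4×(255−7) = 7 + 99.2 = 106.2 → 106
rgb(171, 172, 106) = #ABAC6A.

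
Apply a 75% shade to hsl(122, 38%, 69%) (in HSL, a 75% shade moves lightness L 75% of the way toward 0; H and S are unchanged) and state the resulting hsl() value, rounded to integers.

hsl(122, 38%, 17%)

L moves 75% from 69 toward 0: 69 − 51.75 = 17.25 → 17.
H and S are unchanged.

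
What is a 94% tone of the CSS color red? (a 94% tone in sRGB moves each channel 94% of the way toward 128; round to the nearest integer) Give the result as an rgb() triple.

rgb(136, 120, 120)

CSS red is rgb(255, 0, 0).
Per channel, c → c + 0.94(128 − c):
  R: 255 + 0.94×(128−255) = 255 − 119.38 = 135.62 → 136
  G: 0 + 0.94×(128−0) = 0 + 120.32 = 120.32 → 120
  B: 0 + 0.94×(128−0) = 0 + 120.32 = 120.32 → 120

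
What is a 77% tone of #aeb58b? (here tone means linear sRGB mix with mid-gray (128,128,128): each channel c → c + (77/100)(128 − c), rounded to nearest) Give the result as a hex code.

#8b8c83

#aeb58b is rgb(174, 181, 139).
Lerp each channel 77% toward 128:
  R: 174 − 35.42 = 138.58 → 139
  G: 181 + 0.77×(128−181) = 181 − 40.81 = 140.19 → 140
  B: 139 + 0.77×(128−139) = 139 − 8.47 = 130.53 → 131
rgb(139, 140, 131) = #8b8c83.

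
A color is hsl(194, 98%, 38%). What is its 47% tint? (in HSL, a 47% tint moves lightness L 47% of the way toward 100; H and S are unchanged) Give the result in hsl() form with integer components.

L moves 47% from 38 toward 100: 38 + 29.14 = 67.14 → 67.
H and S are unchanged.

hsl(194, 98%, 67%)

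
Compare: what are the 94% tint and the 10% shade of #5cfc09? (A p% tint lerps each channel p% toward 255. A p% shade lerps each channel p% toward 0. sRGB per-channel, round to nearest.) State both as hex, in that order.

#5cfc09 is rgb(92, 252, 9).
94% tint:
  R: 92 + 0.94×(255−92) = 92 + 153.22 = 245.22 → 245
  G: 252 + 0.94×(255−252) = 252 + 2.82 = 254.82 → 255
  B: 9 + 0.94×(255−9) = 9 + 231.24 = 240.24 → 240
  → #f5fff0
10% shade:
  R: 92 − 9.2 = 82.8 → 83
  G: 252 − 25.2 = 226.8 → 227
  B: 9 + 0.1×(0−9) = 9 − 0.9 = 8.1 → 8
  → #53e308

#f5fff0, #53e308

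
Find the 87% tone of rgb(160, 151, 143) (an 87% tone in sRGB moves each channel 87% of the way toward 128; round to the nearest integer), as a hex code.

#848382

Lerp each channel 87% toward 128:
  R: 160 + 0.87×(128−160) = 160 − 27.84 = 132.16 → 132
  G: 151 − 20.01 = 130.99 → 131
  B: 143 + 0.87×(128−143) = 143 − 13.05 = 129.95 → 130
rgb(132, 131, 130) = #848382.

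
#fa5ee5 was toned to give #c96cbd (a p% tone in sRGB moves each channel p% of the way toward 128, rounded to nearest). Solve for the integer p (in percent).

40%

#fa5ee5 is rgb(250, 94, 229); #c96cbd is rgb(201, 108, 189).
On the R channel (widest range): 201 ≈ 250 + (p/100)(128 − 250), so p ≈ 100×(201 − 250)/(128 − 250) = -4900/-122 = 40.16.
p = 40 reproduces all three channels after rounding.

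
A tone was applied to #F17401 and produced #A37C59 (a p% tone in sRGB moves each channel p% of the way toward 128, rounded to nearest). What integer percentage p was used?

#F17401 is rgb(241, 116, 1); #A37C59 is rgb(163, 124, 89).
On the B channel (widest range): 89 ≈ 1 + (p/100)(128 − 1), so p ≈ 100×(89 − 1)/(128 − 1) = 8800/127 = 69.29.
p = 69 reproduces all three channels after rounding.

69%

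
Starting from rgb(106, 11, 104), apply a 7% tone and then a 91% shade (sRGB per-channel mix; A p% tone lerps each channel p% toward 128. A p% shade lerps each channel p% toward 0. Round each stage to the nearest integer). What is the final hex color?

#0a020a

Lerp each channel 7% toward 128:
  R: 106 + 0.07×(128−106) = 106 + 1.54 = 107.54 → 108
  G: 11 + 8.19 = 19.19 → 19
  B: 104 + 1.68 = 105.68 → 106
After the tone: rgb(108, 19, 106) = #6c136a.
Per channel, c → c + 0.91(0 − c):
  R: 108 + 0.91×(0−108) = 108 − 98.28 = 9.72 → 10
  G: 19 − 17.29 = 1.71 → 2
  B: 106 − 96.46 = 9.54 → 10
rgb(10, 2, 10) = #0a020a.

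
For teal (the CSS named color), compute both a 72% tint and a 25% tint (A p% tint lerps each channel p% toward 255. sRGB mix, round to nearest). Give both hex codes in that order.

CSS teal is rgb(0, 128, 128).
72% tint:
  R: 0 + 183.6 = 183.6 → 184
  G: 128 + 0.72×(255−128) = 128 + 91.44 = 219.44 → 219
  B: 128 + 0.72×(255−128) = 128 + 91.44 = 219.44 → 219
  → #b8dbdb
25% tint:
  R: 0 + 0.25×(255−0) = 0 + 63.75 = 63.75 → 64
  G: 128 + 31.75 = 159.75 → 160
  B: 128 + 31.75 = 159.75 → 160
  → #40a0a0

#b8dbdb, #40a0a0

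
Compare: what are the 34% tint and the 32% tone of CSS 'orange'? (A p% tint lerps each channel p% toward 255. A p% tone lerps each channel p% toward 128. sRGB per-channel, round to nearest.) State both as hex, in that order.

#ffc457, #d69929

CSS orange is rgb(255, 165, 0).
34% tint:
  R: 255 + 0.34×(255−255) = 255 + 0 = 255 → 255
  G: 165 + 0.34×(255−165) = 165 + 30.6 = 195.6 → 196
  B: 0 + 0.34×(255−0) = 0 + 86.7 = 86.7 → 87
  → #ffc457
32% tone:
  R: 255 − 40.64 = 214.36 → 214
  G: 165 − 11.84 = 153.16 → 153
  B: 0 + 0.32×(128−0) = 0 + 40.96 = 40.96 → 41
  → #d69929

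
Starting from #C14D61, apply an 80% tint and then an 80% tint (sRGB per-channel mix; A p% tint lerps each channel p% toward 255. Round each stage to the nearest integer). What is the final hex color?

#FDF8F9

#C14D61 is rgb(193, 77, 97).
Per channel, c → c + 0.8(255 − c):
  R: 193 + 0.8×(255−193) = 193 + 49.6 = 242.6 → 243
  G: 77 + 0.8×(255−77) = 77 + 142.4 = 219.4 → 219
  B: 97 + 0.8×(255−97) = 97 + 126.4 = 223.4 → 223
After the tint: rgb(243, 219, 223) = #F3DBDF.
An 80% tint moves each channel 80% toward 255:
  R: 243 + 0.8×(255−243) = 243 + 9.6 = 252.6 → 253
  G: 219 + 28.8 = 247.8 → 248
  B: 223 + 0.8×(255−223) = 223 + 25.6 = 248.6 → 249
rgb(253, 248, 249) = #FDF8F9.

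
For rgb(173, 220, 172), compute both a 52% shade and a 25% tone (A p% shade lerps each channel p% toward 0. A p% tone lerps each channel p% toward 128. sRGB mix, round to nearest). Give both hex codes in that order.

#536A53, #A2C5A1

52% shade:
  R: 173 − 89.96 = 83.04 → 83
  G: 220 + 0.52×(0−220) = 220 − 114.4 = 105.6 → 106
  B: 172 − 89.44 = 82.56 → 83
  → #536A53
25% tone:
  R: 173 − 11.25 = 161.75 → 162
  G: 220 + 0.25×(128−220) = 220 − 23 = 197 → 197
  B: 172 − 11 = 161 → 161
  → #A2C5A1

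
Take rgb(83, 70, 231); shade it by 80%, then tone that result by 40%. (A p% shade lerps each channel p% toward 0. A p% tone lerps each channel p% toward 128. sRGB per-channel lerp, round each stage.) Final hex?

#3D3C4F

An 80% shade moves each channel 80% toward 0:
  R: 83 + 0.8×(0−83) = 83 − 66.4 = 16.6 → 17
  G: 70 + 0.8×(0−70) = 70 − 56 = 14 → 14
  B: 231 − 184.8 = 46.2 → 46
After the shade: rgb(17, 14, 46) = #110E2E.
Per channel, c → c + 0.4(128 − c):
  R: 17 + 44.4 = 61.4 → 61
  G: 14 + 0.4×(128−14) = 14 + 45.6 = 59.6 → 60
  B: 46 + 0.4×(128−46) = 46 + 32.8 = 78.8 → 79
rgb(61, 60, 79) = #3D3C4F.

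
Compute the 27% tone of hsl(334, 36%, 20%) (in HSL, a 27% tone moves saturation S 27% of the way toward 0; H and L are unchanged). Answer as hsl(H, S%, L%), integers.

hsl(334, 26%, 20%)

S moves 27% from 36 toward 0: 36 − 9.72 = 26.28 → 26.
H and L are unchanged.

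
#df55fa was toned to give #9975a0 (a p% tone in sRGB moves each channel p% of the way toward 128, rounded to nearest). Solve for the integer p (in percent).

74%

#df55fa is rgb(223, 85, 250); #9975a0 is rgb(153, 117, 160).
On the B channel (widest range): 160 ≈ 250 + (p/100)(128 − 250), so p ≈ 100×(160 − 250)/(128 − 250) = -9000/-122 = 73.77.
p = 74 reproduces all three channels after rounding.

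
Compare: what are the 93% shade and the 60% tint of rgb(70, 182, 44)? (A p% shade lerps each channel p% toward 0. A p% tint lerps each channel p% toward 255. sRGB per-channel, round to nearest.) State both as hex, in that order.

#050D03, #B5E2AB

93% shade:
  R: 70 + 0.93×(0−70) = 70 − 65.1 = 4.9 → 5
  G: 182 + 0.93×(0−182) = 182 − 169.26 = 12.74 → 13
  B: 44 − 40.92 = 3.08 → 3
  → #050D03
60% tint:
  R: 70 + 0.6×(255−70) = 70 + 111 = 181 → 181
  G: 182 + 43.8 = 225.8 → 226
  B: 44 + 126.6 = 170.6 → 171
  → #B5E2AB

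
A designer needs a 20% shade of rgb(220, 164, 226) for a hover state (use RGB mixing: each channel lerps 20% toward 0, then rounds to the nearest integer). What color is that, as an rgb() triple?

rgb(176, 131, 181)

Lerp each channel 20% toward 0:
  R: 220 − 44 = 176 → 176
  G: 164 + 0.2×(0−164) = 164 − 32.8 = 131.2 → 131
  B: 226 − 45.2 = 180.8 → 181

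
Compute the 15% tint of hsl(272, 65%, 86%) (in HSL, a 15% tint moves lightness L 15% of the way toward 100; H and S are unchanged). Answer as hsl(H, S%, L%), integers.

L moves 15% from 86 toward 100: 86 + 2.1 = 88.1 → 88.
H and S are unchanged.

hsl(272, 65%, 88%)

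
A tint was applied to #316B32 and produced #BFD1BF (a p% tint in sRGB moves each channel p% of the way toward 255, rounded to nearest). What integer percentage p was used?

#316B32 is rgb(49, 107, 50); #BFD1BF is rgb(191, 209, 191).
On the R channel (widest range): 191 ≈ 49 + (p/100)(255 − 49), so p ≈ 100×(191 − 49)/(255 − 49) = 14200/206 = 68.93.
p = 69 reproduces all three channels after rounding.

69%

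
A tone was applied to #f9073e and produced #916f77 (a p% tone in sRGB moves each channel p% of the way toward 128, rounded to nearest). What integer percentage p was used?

#f9073e is rgb(249, 7, 62); #916f77 is rgb(145, 111, 119).
On the R channel (widest range): 145 ≈ 249 + (p/100)(128 − 249), so p ≈ 100×(145 − 249)/(128 − 249) = -10400/-121 = 85.95.
p = 86 reproduces all three channels after rounding.

86%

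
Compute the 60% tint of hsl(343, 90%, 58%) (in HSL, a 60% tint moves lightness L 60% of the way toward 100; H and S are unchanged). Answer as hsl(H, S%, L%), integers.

L moves 60% from 58 toward 100: 58 + 25.2 = 83.2 → 83.
H and S are unchanged.

hsl(343, 90%, 83%)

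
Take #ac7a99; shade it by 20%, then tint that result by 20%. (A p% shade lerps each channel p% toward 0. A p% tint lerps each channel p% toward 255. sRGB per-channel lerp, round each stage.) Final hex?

#a18195

#ac7a99 is rgb(172, 122, 153).
Per channel, c → c + 0.2(0 − c):
  R: 172 − 34.4 = 137.6 → 138
  G: 122 + 0.2×(0−122) = 122 − 24.4 = 97.6 → 98
  B: 153 + 0.2×(0−153) = 153 − 30.6 = 122.4 → 122
After the shade: rgb(138, 98, 122) = #8a627a.
Lerp each channel 20% toward 255:
  R: 138 + 0.2×(255−138) = 138 + 23.4 = 161.4 → 161
  G: 98 + 0.2×(255−98) = 98 + 31.4 = 129.4 → 129
  B: 122 + 0.2×(255−122) = 122 + 26.6 = 148.6 → 149
rgb(161, 129, 149) = #a18195.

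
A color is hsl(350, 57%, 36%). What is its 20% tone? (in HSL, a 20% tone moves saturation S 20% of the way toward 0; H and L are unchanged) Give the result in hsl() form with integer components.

S moves 20% from 57 toward 0: 57 − 11.4 = 45.6 → 46.
H and L are unchanged.

hsl(350, 46%, 36%)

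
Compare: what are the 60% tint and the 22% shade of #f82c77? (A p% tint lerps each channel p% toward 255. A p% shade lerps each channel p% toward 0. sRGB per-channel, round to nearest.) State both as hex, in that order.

#f82c77 is rgb(248, 44, 119).
60% tint:
  R: 248 + 4.2 = 252.2 → 252
  G: 44 + 0.6×(255−44) = 44 + 126.6 = 170.6 → 171
  B: 119 + 0.6×(255−119) = 119 + 81.6 = 200.6 → 201
  → #fcabc9
22% shade:
  R: 248 − 54.56 = 193.44 → 193
  G: 44 + 0.22×(0−44) = 44 − 9.68 = 34.32 → 34
  B: 119 + 0.22×(0−119) = 119 − 26.18 = 92.82 → 93
  → #c1225d

#fcabc9, #c1225d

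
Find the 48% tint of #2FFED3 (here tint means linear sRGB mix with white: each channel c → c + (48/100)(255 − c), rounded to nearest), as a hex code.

#93FEE8

#2FFED3 is rgb(47, 254, 211).
Lerp each channel 48% toward 255:
  R: 47 + 99.84 = 146.84 → 147
  G: 254 + 0.48 = 254.48 → 254
  B: 211 + 0.48×(255−211) = 211 + 21.12 = 232.12 → 232
rgb(147, 254, 232) = #93FEE8.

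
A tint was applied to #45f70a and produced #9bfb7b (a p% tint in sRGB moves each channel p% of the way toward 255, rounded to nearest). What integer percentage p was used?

46%

#45f70a is rgb(69, 247, 10); #9bfb7b is rgb(155, 251, 123).
On the B channel (widest range): 123 ≈ 10 + (p/100)(255 − 10), so p ≈ 100×(123 − 10)/(255 − 10) = 11300/245 = 46.12.
p = 46 reproduces all three channels after rounding.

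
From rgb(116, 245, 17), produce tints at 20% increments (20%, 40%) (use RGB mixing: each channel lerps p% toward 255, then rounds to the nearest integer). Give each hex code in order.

#90F741, #ACF970

20%: (116 + 27.8 = 143.8→144, 245 + 2 = 247→247, 17 + 47.6 = 64.6→65) → #90F741
40%: (116 + 55.6 = 171.6→172, 245 + 4 = 249→249, 17 + 95.2 = 112.2→112) → #ACF970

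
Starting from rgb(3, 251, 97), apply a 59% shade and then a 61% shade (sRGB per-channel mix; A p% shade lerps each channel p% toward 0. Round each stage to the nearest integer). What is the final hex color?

#002810

Lerp each channel 59% toward 0:
  R: 3 − 1.77 = 1.23 → 1
  G: 251 + 0.59×(0−251) = 251 − 148.09 = 102.91 → 103
  B: 97 + 0.59×(0−97) = 97 − 57.23 = 39.77 → 40
After the shade: rgb(1, 103, 40) = #016728.
Per channel, c → c + 0.61(0 − c):
  R: 1 + 0.61×(0−1) = 1 − 0.61 = 0.39 → 0
  G: 103 + 0.61×(0−103) = 103 − 62.83 = 40.17 → 40
  B: 40 + 0.61×(0−40) = 40 − 24.4 = 15.6 → 16
rgb(0, 40, 16) = #002810.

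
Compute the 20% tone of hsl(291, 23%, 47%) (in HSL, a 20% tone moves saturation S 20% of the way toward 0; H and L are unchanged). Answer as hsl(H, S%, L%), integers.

S moves 20% from 23 toward 0: 23 − 4.6 = 18.4 → 18.
H and L are unchanged.

hsl(291, 18%, 47%)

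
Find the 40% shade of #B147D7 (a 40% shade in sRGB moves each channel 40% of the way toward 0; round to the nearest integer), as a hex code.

#B147D7 is rgb(177, 71, 215).
A 40% shade moves each channel 40% toward 0:
  R: 177 + 0.4×(0−177) = 177 − 70.8 = 106.2 → 106
  G: 71 − 28.4 = 42.6 → 43
  B: 215 + 0.4×(0−215) = 215 − 86 = 129 → 129
rgb(106, 43, 129) = #6A2B81.

#6A2B81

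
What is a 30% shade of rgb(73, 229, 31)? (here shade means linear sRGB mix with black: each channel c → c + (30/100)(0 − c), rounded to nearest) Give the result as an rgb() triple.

rgb(51, 160, 22)

Lerp each channel 30% toward 0:
  R: 73 − 21.9 = 51.1 → 51
  G: 229 + 0.3×(0−229) = 229 − 68.7 = 160.3 → 160
  B: 31 − 9.3 = 21.7 → 22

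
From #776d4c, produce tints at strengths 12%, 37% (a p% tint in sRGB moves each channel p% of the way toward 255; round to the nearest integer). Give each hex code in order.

#776d4c is rgb(119, 109, 76).
12%: (119 + 16.32 = 135.32→135, 109 + 17.52 = 126.52→127, 76 + 21.48 = 97.48→97) → #877f61
37%: (119 + 50.32 = 169.32→169, 109 + 54.02 = 163.02→163, 76 + 66.23 = 142.23→142) → #a9a38e

#877f61, #a9a38e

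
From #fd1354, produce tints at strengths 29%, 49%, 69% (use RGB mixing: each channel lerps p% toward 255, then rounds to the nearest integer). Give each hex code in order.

#fd1354 is rgb(253, 19, 84).
29%: (253 + 0.58 = 253.58→254, 19 + 68.44 = 87.44→87, 84 + 49.59 = 133.59→134) → #fe5786
49%: (253 + 0.98 = 253.98→254, 19 + 115.64 = 134.64→135, 84 + 83.79 = 167.79→168) → #fe87a8
69%: (253 + 1.38 = 254.38→254, 19 + 162.84 = 181.84→182, 84 + 117.99 = 201.99→202) → #feb6ca

#fe5786, #fe87a8, #feb6ca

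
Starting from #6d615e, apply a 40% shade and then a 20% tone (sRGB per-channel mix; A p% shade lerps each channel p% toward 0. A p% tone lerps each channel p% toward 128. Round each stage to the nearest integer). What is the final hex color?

#4e4846

#6d615e is rgb(109, 97, 94).
Lerp each channel 40% toward 0:
  R: 109 + 0.4×(0−109) = 109 − 43.6 = 65.4 → 65
  G: 97 + 0.4×(0−97) = 97 − 38.8 = 58.2 → 58
  B: 94 + 0.4×(0−94) = 94 − 37.6 = 56.4 → 56
After the shade: rgb(65, 58, 56) = #413a38.
Lerp each channel 20% toward 128:
  R: 65 + 12.6 = 77.6 → 78
  G: 58 + 14 = 72 → 72
  B: 56 + 14.4 = 70.4 → 70
rgb(78, 72, 70) = #4e4846.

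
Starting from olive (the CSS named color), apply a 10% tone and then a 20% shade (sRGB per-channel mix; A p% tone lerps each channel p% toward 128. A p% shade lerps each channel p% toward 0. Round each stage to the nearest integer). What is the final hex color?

CSS olive is rgb(128, 128, 0).
Lerp each channel 10% toward 128:
  R: 128 + 0.1×(128−128) = 128 + 0 = 128 → 128
  G: 128 + 0 = 128 → 128
  B: 0 + 0.1×(128−0) = 0 + 12.8 = 12.8 → 13
After the tone: rgb(128, 128, 13) = #80800d.
Lerp each channel 20% toward 0:
  R: 128 + 0.2×(0−128) = 128 − 25.6 = 102.4 → 102
  G: 128 + 0.2×(0−128) = 128 − 25.6 = 102.4 → 102
  B: 13 + 0.2×(0−13) = 13 − 2.6 = 10.4 → 10
rgb(102, 102, 10) = #66660a.

#66660a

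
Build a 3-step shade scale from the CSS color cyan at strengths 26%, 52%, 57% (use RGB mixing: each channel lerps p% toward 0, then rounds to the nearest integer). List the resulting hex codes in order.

#00BDBD, #007A7A, #006E6E

CSS cyan is rgb(0, 255, 255).
26%: (0→0, 255 − 66.3 = 188.7→189, 255 − 66.3 = 188.7→189) → #00BDBD
52%: (0→0, 255 − 132.6 = 122.4→122, 255 − 132.6 = 122.4→122) → #007A7A
57%: (0→0, 255 − 145.35 = 109.65→110, 255 − 145.35 = 109.65→110) → #006E6E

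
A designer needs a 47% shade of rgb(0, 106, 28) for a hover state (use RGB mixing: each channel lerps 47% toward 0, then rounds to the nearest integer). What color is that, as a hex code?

#00380f

A 47% shade moves each channel 47% toward 0:
  R: 0 + 0.47×(0−0) = 0 + 0 = 0 → 0
  G: 106 + 0.47×(0−106) = 106 − 49.82 = 56.18 → 56
  B: 28 + 0.47×(0−28) = 28 − 13.16 = 14.84 → 15
rgb(0, 56, 15) = #00380f.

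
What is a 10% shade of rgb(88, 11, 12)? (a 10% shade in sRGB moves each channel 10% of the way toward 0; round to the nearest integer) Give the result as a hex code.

#4f0a0b

Per channel, c → c + 0.1(0 − c):
  R: 88 + 0.1×(0−88) = 88 − 8.8 = 79.2 → 79
  G: 11 − 1.1 = 9.9 → 10
  B: 12 − 1.2 = 10.8 → 11
rgb(79, 10, 11) = #4f0a0b.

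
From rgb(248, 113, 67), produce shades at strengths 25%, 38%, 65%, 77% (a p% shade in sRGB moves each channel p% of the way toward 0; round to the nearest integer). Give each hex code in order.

#BA5532, #9A462A, #572817, #391A0F

25%: (248 − 62 = 186→186, 113 − 28.25 = 84.75→85, 67 − 16.75 = 50.25→50) → #BA5532
38%: (248 − 94.24 = 153.76→154, 113 − 42.94 = 70.06→70, 67 − 25.46 = 41.54→42) → #9A462A
65%: (248 − 161.2 = 86.8→87, 113 − 73.45 = 39.55→40, 67 − 43.55 = 23.45→23) → #572817
77%: (248 − 190.96 = 57.04→57, 113 − 87.01 = 25.99→26, 67 − 51.59 = 15.41→15) → #391A0F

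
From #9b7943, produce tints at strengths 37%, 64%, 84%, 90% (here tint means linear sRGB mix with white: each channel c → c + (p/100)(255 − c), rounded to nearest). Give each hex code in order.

#9b7943 is rgb(155, 121, 67).
37%: (155 + 37 = 192→192, 121 + 49.58 = 170.58→171, 67 + 69.56 = 136.56→137) → #c0ab89
64%: (155 + 64 = 219→219, 121 + 85.76 = 206.76→207, 67 + 120.32 = 187.32→187) → #dbcfbb
84%: (155 + 84 = 239→239, 121 + 112.56 = 233.56→234, 67 + 157.92 = 224.92→225) → #efeae1
90%: (155 + 90 = 245→245, 121 + 120.6 = 241.6→242, 67 + 169.2 = 236.2→236) → #f5f2ec

#c0ab89, #dbcfbb, #efeae1, #f5f2ec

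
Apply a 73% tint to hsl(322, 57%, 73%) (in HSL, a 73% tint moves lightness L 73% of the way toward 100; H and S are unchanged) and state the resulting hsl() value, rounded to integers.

hsl(322, 57%, 93%)

L moves 73% from 73 toward 100: 73 + 19.71 = 92.71 → 93.
H and S are unchanged.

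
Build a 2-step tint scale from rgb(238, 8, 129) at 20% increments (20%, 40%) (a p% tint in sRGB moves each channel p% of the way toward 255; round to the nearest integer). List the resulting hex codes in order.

#f1399a, #f56bb3

20%: (238 + 3.4 = 241.4→241, 8 + 49.4 = 57.4→57, 129 + 25.2 = 154.2→154) → #f1399a
40%: (238 + 6.8 = 244.8→245, 8 + 98.8 = 106.8→107, 129 + 50.4 = 179.4→179) → #f56bb3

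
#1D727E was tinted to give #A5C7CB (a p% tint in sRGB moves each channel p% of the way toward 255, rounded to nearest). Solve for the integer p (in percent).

#1D727E is rgb(29, 114, 126); #A5C7CB is rgb(165, 199, 203).
On the R channel (widest range): 165 ≈ 29 + (p/100)(255 − 29), so p ≈ 100×(165 − 29)/(255 − 29) = 13600/226 = 60.18.
p = 60 reproduces all three channels after rounding.

60%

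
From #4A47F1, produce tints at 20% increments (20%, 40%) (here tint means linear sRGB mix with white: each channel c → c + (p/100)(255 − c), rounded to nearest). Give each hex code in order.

#4A47F1 is rgb(74, 71, 241).
20%: (74 + 36.2 = 110.2→110, 71 + 36.8 = 107.8→108, 241 + 2.8 = 243.8→244) → #6E6CF4
40%: (74 + 72.4 = 146.4→146, 71 + 73.6 = 144.6→145, 241 + 5.6 = 246.6→247) → #9291F7

#6E6CF4, #9291F7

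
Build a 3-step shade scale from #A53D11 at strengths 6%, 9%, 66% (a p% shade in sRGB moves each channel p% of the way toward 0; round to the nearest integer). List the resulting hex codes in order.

#A53D11 is rgb(165, 61, 17).
6%: (165 − 9.9 = 155.1→155, 61 − 3.66 = 57.34→57, 17 − 1.02 = 15.98→16) → #9B3910
9%: (165 − 14.85 = 150.15→150, 61 − 5.49 = 55.51→56, 17 − 1.53 = 15.47→15) → #96380F
66%: (165 − 108.9 = 56.1→56, 61 − 40.26 = 20.74→21, 17 − 11.22 = 5.78→6) → #381506

#9B3910, #96380F, #381506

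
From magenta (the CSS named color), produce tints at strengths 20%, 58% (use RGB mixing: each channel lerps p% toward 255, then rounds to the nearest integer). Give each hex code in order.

#ff33ff, #ff94ff

CSS magenta is rgb(255, 0, 255).
20%: (255→255, 0 + 51 = 51→51, 255→255) → #ff33ff
58%: (255→255, 0 + 147.9 = 147.9→148, 255→255) → #ff94ff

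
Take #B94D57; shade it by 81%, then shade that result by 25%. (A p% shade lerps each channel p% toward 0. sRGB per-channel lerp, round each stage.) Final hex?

#B94D57 is rgb(185, 77, 87).
Lerp each channel 81% toward 0:
  R: 185 − 149.85 = 35.15 → 35
  G: 77 − 62.37 = 14.63 → 15
  B: 87 − 70.47 = 16.53 → 17
After the shade: rgb(35, 15, 17) = #230F11.
A 25% shade moves each channel 25% toward 0:
  R: 35 + 0.25×(0−35) = 35 − 8.75 = 26.25 → 26
  G: 15 − 3.75 = 11.25 → 11
  B: 17 − 4.25 = 12.75 → 13
rgb(26, 11, 13) = #1A0B0D.

#1A0B0D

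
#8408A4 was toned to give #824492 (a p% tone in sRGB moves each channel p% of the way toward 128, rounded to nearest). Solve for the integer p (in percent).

#8408A4 is rgb(132, 8, 164); #824492 is rgb(130, 68, 146).
On the G channel (widest range): 68 ≈ 8 + (p/100)(128 − 8), so p ≈ 100×(68 − 8)/(128 − 8) = 6000/120 = 50.00.
p = 50 reproduces all three channels after rounding.

50%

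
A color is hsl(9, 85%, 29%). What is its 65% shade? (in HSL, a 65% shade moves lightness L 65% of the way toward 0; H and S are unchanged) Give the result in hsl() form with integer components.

hsl(9, 85%, 10%)

L moves 65% from 29 toward 0: 29 − 18.85 = 10.15 → 10.
H and S are unchanged.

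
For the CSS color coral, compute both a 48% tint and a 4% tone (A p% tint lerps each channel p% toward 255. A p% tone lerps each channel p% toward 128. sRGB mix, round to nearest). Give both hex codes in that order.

#FFBCA4, #FA7F52

CSS coral is rgb(255, 127, 80).
48% tint:
  R: 255 + 0 = 255 → 255
  G: 127 + 61.44 = 188.44 → 188
  B: 80 + 0.48×(255−80) = 80 + 84 = 164 → 164
  → #FFBCA4
4% tone:
  R: 255 − 5.08 = 249.92 → 250
  G: 127 + 0.04×(128−127) = 127 + 0.04 = 127.04 → 127
  B: 80 + 0.04×(128−80) = 80 + 1.92 = 81.92 → 82
  → #FA7F52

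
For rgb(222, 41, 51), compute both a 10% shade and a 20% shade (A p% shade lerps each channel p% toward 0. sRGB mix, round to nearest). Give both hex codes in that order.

10% shade:
  R: 222 − 22.2 = 199.8 → 200
  G: 41 + 0.1×(0−41) = 41 − 4.1 = 36.9 → 37
  B: 51 + 0.1×(0−51) = 51 − 5.1 = 45.9 → 46
  → #C8252E
20% shade:
  R: 222 − 44.4 = 177.6 → 178
  G: 41 + 0.2×(0−41) = 41 − 8.2 = 32.8 → 33
  B: 51 + 0.2×(0−51) = 51 − 10.2 = 40.8 → 41
  → #B22129

#C8252E, #B22129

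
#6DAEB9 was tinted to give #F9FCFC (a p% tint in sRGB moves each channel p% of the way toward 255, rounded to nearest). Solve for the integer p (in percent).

96%

#6DAEB9 is rgb(109, 174, 185); #F9FCFC is rgb(249, 252, 252).
On the R channel (widest range): 249 ≈ 109 + (p/100)(255 − 109), so p ≈ 100×(249 − 109)/(255 − 109) = 14000/146 = 95.89.
p = 96 reproduces all three channels after rounding.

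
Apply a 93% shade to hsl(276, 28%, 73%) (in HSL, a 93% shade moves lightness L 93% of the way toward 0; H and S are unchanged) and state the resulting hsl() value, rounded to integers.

L moves 93% from 73 toward 0: 73 − 67.89 = 5.11 → 5.
H and S are unchanged.

hsl(276, 28%, 5%)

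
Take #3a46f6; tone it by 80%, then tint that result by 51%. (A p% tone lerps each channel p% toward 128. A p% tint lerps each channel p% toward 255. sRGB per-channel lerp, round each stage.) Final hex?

#3a46f6 is rgb(58, 70, 246).
Per channel, c → c + 0.8(128 − c):
  R: 58 + 0.8×(128−58) = 58 + 56 = 114 → 114
  G: 70 + 0.8×(128−70) = 70 + 46.4 = 116.4 → 116
  B: 246 − 94.4 = 151.6 → 152
After the tone: rgb(114, 116, 152) = #727498.
A 51% tint moves each channel 51% toward 255:
  R: 114 + 71.91 = 185.91 → 186
  G: 116 + 0.51×(255−116) = 116 + 70.89 = 186.89 → 187
  B: 152 + 0.51×(255−152) = 152 + 52.53 = 204.53 → 205
rgb(186, 187, 205) = #babbcd.

#babbcd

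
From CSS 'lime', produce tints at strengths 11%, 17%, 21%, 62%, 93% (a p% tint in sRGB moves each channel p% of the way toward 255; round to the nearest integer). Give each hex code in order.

CSS lime is rgb(0, 255, 0).
11%: (0 + 28.05 = 28.05→28, 255→255, 0 + 28.05 = 28.05→28) → #1cff1c
17%: (0 + 43.35 = 43.35→43, 255→255, 0 + 43.35 = 43.35→43) → #2bff2b
21%: (0 + 53.55 = 53.55→54, 255→255, 0 + 53.55 = 53.55→54) → #36ff36
62%: (0 + 158.1 = 158.1→158, 255→255, 0 + 158.1 = 158.1→158) → #9eff9e
93%: (0 + 237.15 = 237.15→237, 255→255, 0 + 237.15 = 237.15→237) → #edffed

#1cff1c, #2bff2b, #36ff36, #9eff9e, #edffed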